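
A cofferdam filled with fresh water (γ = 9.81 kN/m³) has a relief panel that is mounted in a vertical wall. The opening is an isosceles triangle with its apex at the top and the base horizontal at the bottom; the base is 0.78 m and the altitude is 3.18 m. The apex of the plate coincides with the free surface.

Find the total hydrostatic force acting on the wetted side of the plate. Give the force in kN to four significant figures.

γ = 9.81 kN/m³.
With the apex up, the centroid sits 2h/3 = 2 × 3.18/3 = 2.12 m below the apex, so the centroid depth is h_c = 2.12 m.
A = ½ × 0.78 × 3.18 = 1.2402 m².
Resultant F = γ·h_c·A = 9.81 × 2.12 × 1.2402 = 25.7927 kN.

F ≈ 25.79 kN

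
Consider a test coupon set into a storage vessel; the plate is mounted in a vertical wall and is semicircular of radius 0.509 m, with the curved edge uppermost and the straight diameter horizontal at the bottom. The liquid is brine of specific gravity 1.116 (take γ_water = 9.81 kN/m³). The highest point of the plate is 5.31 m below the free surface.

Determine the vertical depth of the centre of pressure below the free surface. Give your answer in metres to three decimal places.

γ = 1.116 × 9.81 = 10.94796 kN/m³.
The centroid lies 4r/(3π) = 0.216026 m above the diameter, so r − 4r/(3π) = 0.509 − 0.216026 = 0.292974 m below the topmost point, so the centroid depth is h_c = 5.31 + 0.292974 = 5.60297 m.
A = πr²/2 = π × 0.509²/2 = 0.406963 m².
Resultant F = γ·h_c·A = 10.94796 × 5.60297 × 0.406963 = 24.9636 kN.
I_c = (π/8 − 8/(9π))·r⁴ = 0.109757 × 0.509⁴ = 0.00736722 m⁴.
Centre of pressure: y_p = y_c + I_c/(y_c·A) = 5.60297 + 0.00736722/(5.60297 × 0.406963) = 5.60297 + 0.00323095 = 5.6062 m along the plane.

h_p = 5.606 m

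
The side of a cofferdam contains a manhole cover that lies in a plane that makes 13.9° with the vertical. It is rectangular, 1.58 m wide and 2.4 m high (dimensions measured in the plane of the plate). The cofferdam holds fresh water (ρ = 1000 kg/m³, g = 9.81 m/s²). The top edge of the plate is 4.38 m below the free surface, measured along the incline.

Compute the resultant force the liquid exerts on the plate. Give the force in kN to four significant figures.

γ = ρg = 1000 × 9.81 = 9810 N/m³ = 9.81 kN/m³.
The plate makes 13.9° with the vertical, i.e. θ = 90° − 13.9° = 76.1° to the horizontal. Measuring y along the incline from the free-surface line, vertical depth h = y·sinθ with sinθ = 0.970716.
The centroid lies 2.4/2 = 1.2 m below the top edge, so y_c = 4.38 + 1.2 = 5.58 m and h_c = 5.58 × 0.970716 = 5.4166 m.
A = 1.58 × 2.4 = 3.792 m².
Resultant F = γ·h_c·A = 9.81 × 5.4166 × 3.792 = 201.495 kN.

F ≈ 201.5 kN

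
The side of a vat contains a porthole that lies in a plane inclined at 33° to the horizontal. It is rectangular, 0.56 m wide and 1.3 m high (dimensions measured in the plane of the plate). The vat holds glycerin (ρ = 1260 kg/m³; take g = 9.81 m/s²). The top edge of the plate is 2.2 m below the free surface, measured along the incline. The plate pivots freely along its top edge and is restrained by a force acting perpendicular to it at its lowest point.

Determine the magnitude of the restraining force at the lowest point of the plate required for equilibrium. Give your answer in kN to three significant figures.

P ≈ 7.51 kN

γ = ρg = 1260 × 9.81 / 1000 = 12.3606 kN/m³.
Let θ = 33° be the plate's angle to the horizontal; measure y along the incline from where the plane meets the free surface. Vertical depth h = y·sinθ with sinθ = 0.544639.
The centroid lies 1.3/2 = 0.65 m below the top edge, so y_c = 2.2 + 0.65 = 2.85 m and h_c = 2.85 × 0.544639 = 1.55222 m.
A = 0.56 × 1.3 = 0.728 m².
Resultant F = γ·h_c·A = 12.3606 × 1.55222 × 0.728 = 13.9677 kN.
I_c = b·h³/12 = 0.56 × 1.3³/12 = 0.102527 m⁴.
Centre of pressure: y_p = y_c + I_c/(y_c·A) = 2.85 + 0.102527/(2.85 × 0.728) = 2.85 + 0.0494154 = 2.89942 m along the plane.
The resultant acts 0.65 + 0.0494154 = 0.699415 m (along the plate) below the hinge at the top edge, so the moment about the hinge is M = F × 0.699415 = 13.9677 × 0.699415 = 9.76922 kN·m.
A normal force at the bottom, 1.3 m from the hinge, must supply this moment: P = 9.76922/1.3 = 7.51478 kN.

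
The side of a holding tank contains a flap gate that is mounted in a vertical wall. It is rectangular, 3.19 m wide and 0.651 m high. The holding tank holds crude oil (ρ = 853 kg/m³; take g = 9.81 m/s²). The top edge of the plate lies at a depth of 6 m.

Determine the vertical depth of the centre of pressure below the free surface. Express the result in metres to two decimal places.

h_p = 6.33 m

γ = ρg = 853 × 9.81 / 1000 = 8.36793 kN/m³.
The centroid lies 0.651/2 = 0.3255 m below the top edge, so the centroid depth is h_c = 6 + 0.3255 = 6.3255 m.
A = 3.19 × 0.651 = 2.07669 m².
Resultant F = γ·h_c·A = 8.36793 × 6.3255 × 2.07669 = 109.922 kN.
I_c = b·h³/12 = 3.19 × 0.651³/12 = 0.0733419 m⁴.
Centre of pressure: y_p = y_c + I_c/(y_c·A) = 6.3255 + 0.0733419/(6.3255 × 2.07669) = 6.3255 + 0.00558323 = 6.33108 m along the plane.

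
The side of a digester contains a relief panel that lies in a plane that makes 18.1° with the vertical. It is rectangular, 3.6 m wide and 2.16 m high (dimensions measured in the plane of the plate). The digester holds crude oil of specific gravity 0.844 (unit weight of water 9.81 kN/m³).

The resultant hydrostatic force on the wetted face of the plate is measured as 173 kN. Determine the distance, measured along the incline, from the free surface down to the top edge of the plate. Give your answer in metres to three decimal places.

γ = 0.844 × 9.81 = 8.27964 kN/m³.
A = 3.6 × 2.16 = 7.776 m².
From F = γ·h_c·A, the centroid depth is h_c = 173/(8.27964 × 7.776) = 2.68707 m.
The plate makes 18.1° with the vertical, i.e. θ = 90° − 18.1° = 71.9° to the horizontal. Measuring y along the incline from the free-surface line, vertical depth h = y·sinθ with sinθ = 0.950516.
Along the incline, y_c = h_c/sinθ = 2.68707/0.950516 = 2.82696 m.
The centroid lies 2.16/2 = 1.08 m below the top edge, so the top edge sits at y_top = 2.82696 − 1.08 = 1.74696 m along the incline.

y_top ≈ 1.747 m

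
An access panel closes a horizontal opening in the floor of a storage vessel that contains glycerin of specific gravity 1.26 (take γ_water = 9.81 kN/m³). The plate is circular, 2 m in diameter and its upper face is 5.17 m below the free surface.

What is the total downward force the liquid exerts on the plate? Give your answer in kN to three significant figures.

F ≈ 201 kN

γ = 1.26 × 9.81 = 12.3606 kN/m³.
The plate is horizontal, so pressure is uniform at p = γ·h = 12.3606 × 5.17 = 63.9043 kN/m².
A = π(1)² = 3.14159 m².
F = p·A = 63.9043 × 3.14159 = 200.761 kN.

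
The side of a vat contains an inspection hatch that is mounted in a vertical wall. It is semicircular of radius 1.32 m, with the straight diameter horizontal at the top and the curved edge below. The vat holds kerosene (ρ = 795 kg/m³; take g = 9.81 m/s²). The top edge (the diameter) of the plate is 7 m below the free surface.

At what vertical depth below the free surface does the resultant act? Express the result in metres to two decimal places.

γ = ρg = 795 × 9.81 / 1000 = 7.79895 kN/m³.
The centroid of a semicircle lies 4r/(3π) = 0.560225 m from the diameter, here below the top edge, so the centroid depth is h_c = 7 + 0.560225 = 7.56022 m.
A = πr²/2 = π × 1.32²/2 = 2.73696 m².
Resultant F = γ·h_c·A = 7.79895 × 7.56022 × 2.73696 = 161.376 kN.
I_c = (π/8 − 8/(9π))·r⁴ = 0.109757 × 1.32⁴ = 0.333218 m⁴.
Centre of pressure: y_p = y_c + I_c/(y_c·A) = 7.56022 + 0.333218/(7.56022 × 2.73696) = 7.56022 + 0.0161037 = 7.57632 m along the plane.

h_p = 7.58 m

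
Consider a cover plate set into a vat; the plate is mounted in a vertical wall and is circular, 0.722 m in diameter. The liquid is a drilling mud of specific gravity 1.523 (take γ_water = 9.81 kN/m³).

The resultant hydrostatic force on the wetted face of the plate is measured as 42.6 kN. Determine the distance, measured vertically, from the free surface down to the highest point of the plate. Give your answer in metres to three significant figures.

γ = 1.523 × 9.81 = 14.94063 kN/m³.
A = π(0.361)² = 0.409415 m².
From F = γ·h_c·A, the centroid depth is h_c = 42.6/(14.94063 × 0.409415) = 6.96429 m.
The centroid is at the centre, 0.361 m below the top of the plate, so the highest point sits at h_top = 6.96429 − 0.361 = 6.60329 m below the surface.

d_top ≈ 6.60 m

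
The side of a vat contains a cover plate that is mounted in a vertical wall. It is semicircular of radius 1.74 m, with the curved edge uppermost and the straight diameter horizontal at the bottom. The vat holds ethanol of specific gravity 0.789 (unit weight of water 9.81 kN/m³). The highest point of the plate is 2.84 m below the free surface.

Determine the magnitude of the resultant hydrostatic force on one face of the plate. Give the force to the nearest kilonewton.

γ = 0.789 × 9.81 = 7.74009 kN/m³.
The centroid lies 4r/(3π) = 0.738479 m above the diameter, so r − 4r/(3π) = 1.74 − 0.738479 = 1.00152 m below the topmost point, so the centroid depth is h_c = 2.84 + 1.00152 = 3.84152 m.
A = πr²/2 = π × 1.74²/2 = 4.75574 m².
Resultant F = γ·h_c·A = 7.74009 × 3.84152 × 4.75574 = 141.406 kN.

F ≈ 141 kN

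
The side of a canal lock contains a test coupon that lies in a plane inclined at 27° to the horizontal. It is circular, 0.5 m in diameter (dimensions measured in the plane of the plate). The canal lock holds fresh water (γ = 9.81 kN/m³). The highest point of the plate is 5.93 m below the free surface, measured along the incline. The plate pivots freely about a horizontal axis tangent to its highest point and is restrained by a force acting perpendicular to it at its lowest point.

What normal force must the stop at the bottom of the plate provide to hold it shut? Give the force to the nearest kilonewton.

P ≈ 3 kN

γ = 9.81 kN/m³.
Let θ = 27° be the plate's angle to the horizontal; measure y along the incline from where the plane meets the free surface. Vertical depth h = y·sinθ with sinθ = 0.453990.
The centroid is at the centre, 0.25 m below the top of the plate, so y_c = 5.93 + 0.25 = 6.18 m and h_c = 6.18 × 0.453990 = 2.80566 m.
A = π(0.25)² = 0.19635 m².
Resultant F = γ·h_c·A = 9.81 × 2.80566 × 0.19635 = 5.40424 kN.
I_c = πr⁴/4 = π × 0.25⁴/4 = 0.00306796 m⁴.
Centre of pressure: y_p = y_c + I_c/(y_c·A) = 6.18 + 0.00306796/(6.18 × 0.19635) = 6.18 + 0.00252831 = 6.18253 m along the plane.
The resultant acts 0.25 + 0.00252831 = 0.252528 m (along the plate) below the hinge at the top edge, so the moment about the hinge is M = F × 0.252528 = 5.40424 × 0.252528 = 1.36472 kN·m.
A normal force at the bottom, 0.5 m from the hinge, must supply this moment: P = 1.36472/0.5 = 2.72944 kN.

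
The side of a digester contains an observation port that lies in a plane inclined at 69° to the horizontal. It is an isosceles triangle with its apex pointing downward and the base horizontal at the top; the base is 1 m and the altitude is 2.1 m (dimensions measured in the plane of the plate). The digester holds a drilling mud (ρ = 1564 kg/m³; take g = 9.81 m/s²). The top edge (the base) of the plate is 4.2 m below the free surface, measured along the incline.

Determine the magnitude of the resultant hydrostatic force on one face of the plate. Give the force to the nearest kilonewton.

γ = ρg = 1564 × 9.81 / 1000 = 15.34284 kN/m³.
Let θ = 69° be the plate's angle to the horizontal; measure y along the incline from where the plane meets the free surface. Vertical depth h = y·sinθ with sinθ = 0.933580.
With the apex down, the centroid sits h/3 = 2.1/3 = 0.7 m below the base (the top edge), so y_c = 4.2 + 0.7 = 4.9 m and h_c = 4.9 × 0.933580 = 4.57454 m.
A = ½ × 1 × 2.1 = 1.05 m².
Resultant F = γ·h_c·A = 15.34284 × 4.57454 × 1.05 = 73.6958 kN.

F ≈ 74 kN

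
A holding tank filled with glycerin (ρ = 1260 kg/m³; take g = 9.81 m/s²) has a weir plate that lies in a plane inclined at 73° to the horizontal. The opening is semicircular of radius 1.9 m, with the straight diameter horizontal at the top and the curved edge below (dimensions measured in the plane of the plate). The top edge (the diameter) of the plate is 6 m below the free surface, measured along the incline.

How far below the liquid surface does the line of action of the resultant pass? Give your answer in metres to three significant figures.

γ = ρg = 1260 × 9.81 / 1000 = 12.3606 kN/m³.
Let θ = 73° be the plate's angle to the horizontal; measure y along the incline from where the plane meets the free surface. Vertical depth h = y·sinθ with sinθ = 0.956305.
The centroid of a semicircle lies 4r/(3π) = 0.806385 m from the diameter, here below the top edge, so y_c = 6 + 0.806385 = 6.80638 m and h_c = 6.80638 × 0.956305 = 6.50898 m.
A = πr²/2 = π × 1.9²/2 = 5.67057 m².
Resultant F = γ·h_c·A = 12.3606 × 6.50898 × 5.67057 = 456.225 kN.
I_c = (π/8 − 8/(9π))·r⁴ = 0.109757 × 1.9⁴ = 1.43036 m⁴.
Centre of pressure: y_p = y_c + I_c/(y_c·A) = 6.80638 + 1.43036/(6.80638 × 5.67057) = 6.80638 + 0.0370597 = 6.84344 m along the plane.
Vertically, h_p = y_p·sinθ = 6.84344 × 0.956305 = 6.54442 m.

h_p = 6.54 m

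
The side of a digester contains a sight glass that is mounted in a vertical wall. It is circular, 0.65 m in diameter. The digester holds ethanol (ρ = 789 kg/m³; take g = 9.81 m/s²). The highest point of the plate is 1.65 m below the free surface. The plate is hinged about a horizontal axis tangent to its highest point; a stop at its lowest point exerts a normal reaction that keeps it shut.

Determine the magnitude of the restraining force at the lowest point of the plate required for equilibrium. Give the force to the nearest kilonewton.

γ = ρg = 789 × 9.81 / 1000 = 7.74009 kN/m³.
The centroid is at the centre, 0.325 m below the top of the plate, so the centroid depth is h_c = 1.65 + 0.325 = 1.975 m.
A = π(0.325)² = 0.331831 m².
Resultant F = γ·h_c·A = 7.74009 × 1.975 × 0.331831 = 5.07259 kN.
I_c = πr⁴/4 = π × 0.325⁴/4 = 0.00876241 m⁴.
Centre of pressure: y_p = y_c + I_c/(y_c·A) = 1.975 + 0.00876241/(1.975 × 0.331831) = 1.975 + 0.0133702 = 1.98837 m along the plane.
The resultant acts 0.325 + 0.0133702 = 0.33837 m (along the plate) below the hinge at the top edge, so the moment about the hinge is M = F × 0.33837 = 5.07259 × 0.33837 = 1.71641 kN·m.
A normal force at the bottom, 0.65 m from the hinge, must supply this moment: P = 1.71641/0.65 = 2.64063 kN.

P ≈ 3 kN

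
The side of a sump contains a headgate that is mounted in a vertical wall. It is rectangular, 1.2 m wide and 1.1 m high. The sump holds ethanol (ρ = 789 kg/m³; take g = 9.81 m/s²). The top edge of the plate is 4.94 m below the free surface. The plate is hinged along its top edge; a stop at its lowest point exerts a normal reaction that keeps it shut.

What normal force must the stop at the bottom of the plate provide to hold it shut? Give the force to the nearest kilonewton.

P ≈ 29 kN

γ = ρg = 789 × 9.81 / 1000 = 7.74009 kN/m³.
The centroid lies 1.1/2 = 0.55 m below the top edge, so the centroid depth is h_c = 4.94 + 0.55 = 5.49 m.
A = 1.2 × 1.1 = 1.32 m².
Resultant F = γ·h_c·A = 7.74009 × 5.49 × 1.32 = 56.0909 kN.
I_c = b·h³/12 = 1.2 × 1.1³/12 = 0.1331 m⁴.
Centre of pressure: y_p = y_c + I_c/(y_c·A) = 5.49 + 0.1331/(5.49 × 1.32) = 5.49 + 0.0183667 = 5.50837 m along the plane.
The resultant acts 0.55 + 0.0183667 = 0.568367 m (along the plate) below the hinge at the top edge, so the moment about the hinge is M = F × 0.568367 = 56.0909 × 0.568367 = 31.8802 kN·m.
A normal force at the bottom, 1.1 m from the hinge, must supply this moment: P = 31.8802/1.1 = 28.982 kN.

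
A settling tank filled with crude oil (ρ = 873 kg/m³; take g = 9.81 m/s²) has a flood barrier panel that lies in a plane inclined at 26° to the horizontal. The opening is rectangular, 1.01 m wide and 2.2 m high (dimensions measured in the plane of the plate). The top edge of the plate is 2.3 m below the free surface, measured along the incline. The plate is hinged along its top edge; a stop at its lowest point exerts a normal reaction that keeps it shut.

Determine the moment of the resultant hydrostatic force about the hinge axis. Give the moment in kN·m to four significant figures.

γ = ρg = 873 × 9.81 / 1000 = 8.56413 kN/m³.
Let θ = 26° be the plate's angle to the horizontal; measure y along the incline from where the plane meets the free surface. Vertical depth h = y·sinθ with sinθ = 0.438371.
The centroid lies 2.2/2 = 1.1 m below the top edge, so y_c = 2.3 + 1.1 = 3.4 m and h_c = 3.4 × 0.438371 = 1.49046 m.
A = 1.01 × 2.2 = 2.222 m².
Resultant F = γ·h_c·A = 8.56413 × 1.49046 × 2.222 = 28.3627 kN.
I_c = b·h³/12 = 1.01 × 2.2³/12 = 0.896207 m⁴.
Centre of pressure: y_p = y_c + I_c/(y_c·A) = 3.4 + 0.896207/(3.4 × 2.222) = 3.4 + 0.118627 = 3.51863 m along the plane.
The resultant acts 1.1 + 0.118627 = 1.21863 m (along the plate) below the hinge at the top edge, so the moment about the hinge is M = F × 1.21863 = 28.3627 × 1.21863 = 34.5636 kN·m.

M ≈ 34.56 kN·m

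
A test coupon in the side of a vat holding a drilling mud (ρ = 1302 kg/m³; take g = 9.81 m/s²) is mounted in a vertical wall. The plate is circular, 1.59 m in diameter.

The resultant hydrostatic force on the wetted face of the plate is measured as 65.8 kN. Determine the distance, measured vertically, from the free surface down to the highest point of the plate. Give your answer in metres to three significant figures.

γ = ρg = 1302 × 9.81 / 1000 = 12.77262 kN/m³.
A = π(0.795)² = 1.98557 m².
From F = γ·h_c·A, the centroid depth is h_c = 65.8/(12.77262 × 1.98557) = 2.59454 m.
The centroid is at the centre, 0.795 m below the top of the plate, so the highest point sits at h_top = 2.59454 − 0.795 = 1.79954 m below the surface.

d_top ≈ 1.80 m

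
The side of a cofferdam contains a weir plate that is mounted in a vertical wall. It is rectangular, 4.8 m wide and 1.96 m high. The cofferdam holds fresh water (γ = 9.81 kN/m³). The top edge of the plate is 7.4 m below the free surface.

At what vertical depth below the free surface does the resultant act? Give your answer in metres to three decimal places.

h_p = 8.418 m

γ = 9.81 kN/m³.
The centroid lies 1.96/2 = 0.98 m below the top edge, so the centroid depth is h_c = 7.4 + 0.98 = 8.38 m.
A = 4.8 × 1.96 = 9.408 m².
Resultant F = γ·h_c·A = 9.81 × 8.38 × 9.408 = 773.411 kN.
I_c = b·h³/12 = 4.8 × 1.96³/12 = 3.01181 m⁴.
Centre of pressure: y_p = y_c + I_c/(y_c·A) = 8.38 + 3.01181/(8.38 × 9.408) = 8.38 + 0.038202 = 8.4182 m along the plane.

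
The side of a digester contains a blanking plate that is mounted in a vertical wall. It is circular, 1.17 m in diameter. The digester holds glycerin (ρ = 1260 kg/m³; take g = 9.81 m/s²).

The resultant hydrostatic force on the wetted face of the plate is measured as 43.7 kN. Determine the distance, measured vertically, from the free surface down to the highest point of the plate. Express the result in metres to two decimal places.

d_top ≈ 2.70 m

γ = ρg = 1260 × 9.81 / 1000 = 12.3606 kN/m³.
A = π(0.585)² = 1.07513 m².
From F = γ·h_c·A, the centroid depth is h_c = 43.7/(12.3606 × 1.07513) = 3.28837 m.
The centroid is at the centre, 0.585 m below the top of the plate, so the highest point sits at h_top = 3.28837 − 0.585 = 2.70337 m below the surface.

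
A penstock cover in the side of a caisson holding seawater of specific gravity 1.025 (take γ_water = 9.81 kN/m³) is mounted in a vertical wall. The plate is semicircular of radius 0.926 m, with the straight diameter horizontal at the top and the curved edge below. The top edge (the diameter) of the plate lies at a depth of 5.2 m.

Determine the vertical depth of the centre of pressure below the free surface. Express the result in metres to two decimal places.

γ = 1.025 × 9.81 = 10.05525 kN/m³.
The centroid of a semicircle lies 4r/(3π) = 0.393007 m from the diameter, here below the top edge, so the centroid depth is h_c = 5.2 + 0.393007 = 5.59301 m.
A = πr²/2 = π × 0.926²/2 = 1.34692 m².
Resultant F = γ·h_c·A = 10.05525 × 5.59301 × 1.34692 = 75.7496 kN.
I_c = (π/8 − 8/(9π))·r⁴ = 0.109757 × 0.926⁴ = 0.0807005 m⁴.
Centre of pressure: y_p = y_c + I_c/(y_c·A) = 5.59301 + 0.0807005/(5.59301 × 1.34692) = 5.59301 + 0.0107125 = 5.60372 m along the plane.

h_p = 5.60 m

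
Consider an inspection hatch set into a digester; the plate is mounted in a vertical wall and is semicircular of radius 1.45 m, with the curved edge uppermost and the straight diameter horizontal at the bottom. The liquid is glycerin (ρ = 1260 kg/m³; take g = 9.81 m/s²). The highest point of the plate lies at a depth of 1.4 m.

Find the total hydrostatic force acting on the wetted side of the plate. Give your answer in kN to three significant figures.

F ≈ 91.2 kN

γ = ρg = 1260 × 9.81 / 1000 = 12.3606 kN/m³.
The centroid lies 4r/(3π) = 0.615399 m above the diameter, so r − 4r/(3π) = 1.45 − 0.615399 = 0.834601 m below the topmost point, so the centroid depth is h_c = 1.4 + 0.834601 = 2.2346 m.
A = πr²/2 = π × 1.45²/2 = 3.3026 m².
Resultant F = γ·h_c·A = 12.3606 × 2.2346 × 3.3026 = 91.2211 kN.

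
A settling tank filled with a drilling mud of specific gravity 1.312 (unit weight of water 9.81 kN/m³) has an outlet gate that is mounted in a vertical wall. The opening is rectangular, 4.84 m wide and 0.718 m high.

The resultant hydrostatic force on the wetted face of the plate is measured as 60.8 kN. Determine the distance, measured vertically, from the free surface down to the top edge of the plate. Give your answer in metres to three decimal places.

d_top ≈ 1.000 m

γ = 1.312 × 9.81 = 12.87072 kN/m³.
A = 4.84 × 0.718 = 3.47512 m².
From F = γ·h_c·A, the centroid depth is h_c = 60.8/(12.87072 × 3.47512) = 1.35935 m.
The centroid lies 0.718/2 = 0.359 m below the top edge, so the top edge sits at h_top = 1.35935 − 0.359 = 1.00035 m below the surface.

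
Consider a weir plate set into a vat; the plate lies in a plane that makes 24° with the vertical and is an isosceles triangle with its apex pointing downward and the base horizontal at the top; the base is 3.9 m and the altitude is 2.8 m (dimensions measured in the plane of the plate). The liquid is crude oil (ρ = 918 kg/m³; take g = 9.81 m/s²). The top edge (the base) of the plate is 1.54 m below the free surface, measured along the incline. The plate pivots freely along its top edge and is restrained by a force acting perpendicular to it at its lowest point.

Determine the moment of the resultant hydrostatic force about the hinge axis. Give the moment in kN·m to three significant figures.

M ≈ 123 kN·m

γ = ρg = 918 × 9.81 / 1000 = 9.00558 kN/m³.
The plate makes 24° with the vertical, i.e. θ = 90° − 24° = 66° to the horizontal. Measuring y along the incline from the free-surface line, vertical depth h = y·sinθ with sinθ = 0.913545.
With the apex down, the centroid sits h/3 = 2.8/3 = 0.933333 m below the base (the top edge), so y_c = 1.54 + 0.933333 = 2.47333 m and h_c = 2.47333 × 0.913545 = 2.2595 m.
A = ½ × 3.9 × 2.8 = 5.46 m².
Resultant F = γ·h_c·A = 9.00558 × 2.2595 × 5.46 = 111.101 kN.
I_c = b·h³/36 = 3.9 × 2.8³/36 = 2.37813 m⁴.
Centre of pressure: y_p = y_c + I_c/(y_c·A) = 2.47333 + 2.37813/(2.47333 × 5.46) = 2.47333 + 0.176101 = 2.64943 m along the plane.
The resultant acts 0.933333 + 0.176101 = 1.10943 m (along the plate) below the hinge at the top edge, so the moment about the hinge is M = F × 1.10943 = 111.101 × 1.10943 = 123.259 kN·m.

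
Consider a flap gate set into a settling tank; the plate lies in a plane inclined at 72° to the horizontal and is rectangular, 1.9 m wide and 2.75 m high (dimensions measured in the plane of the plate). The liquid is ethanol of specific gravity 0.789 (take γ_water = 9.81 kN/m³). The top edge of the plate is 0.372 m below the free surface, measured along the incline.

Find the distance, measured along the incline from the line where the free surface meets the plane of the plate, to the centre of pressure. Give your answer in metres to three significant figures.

y_p = 2.11 m

γ = 0.789 × 9.81 = 7.74009 kN/m³.
Let θ = 72° be the plate's angle to the horizontal; measure y along the incline from where the plane meets the free surface. Vertical depth h = y·sinθ with sinθ = 0.951057.
The centroid lies 2.75/2 = 1.375 m below the top edge, so y_c = 0.372 + 1.375 = 1.747 m and h_c = 1.747 × 0.951057 = 1.6615 m.
A = 1.9 × 2.75 = 5.225 m².
Resultant F = γ·h_c·A = 7.74009 × 1.6615 × 5.225 = 67.1943 kN.
I_c = b·h³/12 = 1.9 × 2.75³/12 = 3.29284 m⁴.
Centre of pressure: y_p = y_c + I_c/(y_c·A) = 1.747 + 3.29284/(1.747 × 5.225) = 1.747 + 0.360738 = 2.10774 m along the plane.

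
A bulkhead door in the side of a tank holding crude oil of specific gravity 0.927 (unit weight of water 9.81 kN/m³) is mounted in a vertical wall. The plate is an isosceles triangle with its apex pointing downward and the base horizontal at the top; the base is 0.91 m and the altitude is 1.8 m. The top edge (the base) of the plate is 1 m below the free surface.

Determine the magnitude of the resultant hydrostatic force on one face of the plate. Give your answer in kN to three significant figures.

γ = 0.927 × 9.81 = 9.09387 kN/m³.
With the apex down, the centroid sits h/3 = 1.8/3 = 0.6 m below the base (the top edge), so the centroid depth is h_c = 1 + 0.6 = 1.6 m.
A = ½ × 0.91 × 1.8 = 0.819 m².
Resultant F = γ·h_c·A = 9.09387 × 1.6 × 0.819 = 11.9166 kN.

F ≈ 11.9 kN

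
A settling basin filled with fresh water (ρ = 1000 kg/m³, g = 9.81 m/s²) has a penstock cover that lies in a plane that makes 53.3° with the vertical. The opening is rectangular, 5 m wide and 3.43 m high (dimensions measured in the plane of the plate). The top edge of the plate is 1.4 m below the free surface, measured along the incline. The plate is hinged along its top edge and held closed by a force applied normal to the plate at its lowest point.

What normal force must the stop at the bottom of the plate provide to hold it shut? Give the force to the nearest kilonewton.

γ = ρg = 1000 × 9.81 = 9810 N/m³ = 9.81 kN/m³.
The plate makes 53.3° with the vertical, i.e. θ = 90° − 53.3° = 36.7° to the horizontal. Measuring y along the incline from the free-surface line, vertical depth h = y·sinθ with sinθ = 0.597625.
The centroid lies 3.43/2 = 1.715 m below the top edge, so y_c = 1.4 + 1.715 = 3.115 m and h_c = 3.115 × 0.597625 = 1.8616 m.
A = 5 × 3.43 = 17.15 m².
Resultant F = γ·h_c·A = 9.81 × 1.8616 × 17.15 = 313.198 kN.
I_c = b·h³/12 = 5 × 3.43³/12 = 16.814 m⁴.
Centre of pressure: y_p = y_c + I_c/(y_c·A) = 3.115 + 16.814/(3.115 × 17.15) = 3.115 + 0.314738 = 3.42974 m along the plane.
The resultant acts 1.715 + 0.314738 = 2.02974 m (along the plate) below the hinge at the top edge, so the moment about the hinge is M = F × 2.02974 = 313.198 × 2.02974 = 635.711 kN·m.
A normal force at the bottom, 3.43 m from the hinge, must supply this moment: P = 635.711/3.43 = 185.338 kN.

P ≈ 185 kN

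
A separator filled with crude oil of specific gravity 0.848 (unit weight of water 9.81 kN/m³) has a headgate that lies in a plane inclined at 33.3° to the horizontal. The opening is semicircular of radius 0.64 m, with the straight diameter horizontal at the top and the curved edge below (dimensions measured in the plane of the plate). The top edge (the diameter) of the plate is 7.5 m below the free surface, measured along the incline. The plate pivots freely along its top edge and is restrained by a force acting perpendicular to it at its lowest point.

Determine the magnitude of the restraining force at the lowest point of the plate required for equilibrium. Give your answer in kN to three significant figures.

P ≈ 9.82 kN

γ = 0.848 × 9.81 = 8.31888 kN/m³.
Let θ = 33.3° be the plate's angle to the horizontal; measure y along the incline from where the plane meets the free surface. Vertical depth h = y·sinθ with sinθ = 0.549023.
The centroid of a semicircle lies 4r/(3π) = 0.271624 m from the diameter, here below the top edge, so y_c = 7.5 + 0.271624 = 7.77162 m and h_c = 7.77162 × 0.549023 = 4.2668 m.
A = πr²/2 = π × 0.64²/2 = 0.643398 m².
Resultant F = γ·h_c·A = 8.31888 × 4.2668 × 0.643398 = 22.8374 kN.
I_c = (π/8 − 8/(9π))·r⁴ = 0.109757 × 0.64⁴ = 0.0184142 m⁴.
Centre of pressure: y_p = y_c + I_c/(y_c·A) = 7.77162 + 0.0184142/(7.77162 × 0.643398) = 7.77162 + 0.00368266 = 7.7753 m along the plane.
The resultant acts 0.271624 + 0.00368266 = 0.275307 m (along the plate) below the hinge at the top edge, so the moment about the hinge is M = F × 0.275307 = 22.8374 × 0.275307 = 6.2873 kN·m.
A normal force at the bottom, 0.64 m from the hinge, must supply this moment: P = 6.2873/0.64 = 9.82391 kN.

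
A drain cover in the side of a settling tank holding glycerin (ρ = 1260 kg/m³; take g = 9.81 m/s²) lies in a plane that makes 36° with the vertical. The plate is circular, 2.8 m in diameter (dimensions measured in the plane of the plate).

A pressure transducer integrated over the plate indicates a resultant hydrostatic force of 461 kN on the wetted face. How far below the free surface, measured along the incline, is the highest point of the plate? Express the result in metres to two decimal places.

y_top ≈ 6.09 m

γ = ρg = 1260 × 9.81 / 1000 = 12.3606 kN/m³.
A = π(1.4)² = 6.15752 m².
From F = γ·h_c·A, the centroid depth is h_c = 461/(12.3606 × 6.15752) = 6.05697 m.
The plate makes 36° with the vertical, i.e. θ = 90° − 36° = 54° to the horizontal. Measuring y along the incline from the free-surface line, vertical depth h = y·sinθ with sinθ = 0.809017.
Along the incline, y_c = h_c/sinθ = 6.05697/0.809017 = 7.48683 m.
The centroid is at the centre, 1.4 m below the top of the plate, so the highest point sits at y_top = 7.48683 − 1.4 = 6.08683 m along the incline.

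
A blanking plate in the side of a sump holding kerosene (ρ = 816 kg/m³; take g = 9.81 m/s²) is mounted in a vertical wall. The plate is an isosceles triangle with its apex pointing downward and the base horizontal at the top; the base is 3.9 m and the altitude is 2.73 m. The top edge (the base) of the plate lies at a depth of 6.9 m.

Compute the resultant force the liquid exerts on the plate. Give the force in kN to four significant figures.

γ = ρg = 816 × 9.81 / 1000 = 8.00496 kN/m³.
With the apex down, the centroid sits h/3 = 2.73/3 = 0.91 m below the base (the top edge), so the centroid depth is h_c = 6.9 + 0.91 = 7.81 m.
A = ½ × 3.9 × 2.73 = 5.3235 m².
Resultant F = γ·h_c·A = 8.00496 × 7.81 × 5.3235 = 332.818 kN.

F ≈ 332.8 kN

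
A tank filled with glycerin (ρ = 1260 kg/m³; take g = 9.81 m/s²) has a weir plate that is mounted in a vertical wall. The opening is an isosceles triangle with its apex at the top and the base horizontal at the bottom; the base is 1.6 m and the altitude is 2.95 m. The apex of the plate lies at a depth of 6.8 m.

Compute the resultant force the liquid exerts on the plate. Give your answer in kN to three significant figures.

γ = ρg = 1260 × 9.81 / 1000 = 12.3606 kN/m³.
With the apex up, the centroid sits 2h/3 = 2 × 2.95/3 = 1.96667 m below the apex, so the centroid depth is h_c = 6.8 + 1.96667 = 8.76667 m.
A = ½ × 1.6 × 2.95 = 2.36 m².
Resultant F = γ·h_c·A = 12.3606 × 8.76667 × 2.36 = 255.733 kN.

F ≈ 256 kN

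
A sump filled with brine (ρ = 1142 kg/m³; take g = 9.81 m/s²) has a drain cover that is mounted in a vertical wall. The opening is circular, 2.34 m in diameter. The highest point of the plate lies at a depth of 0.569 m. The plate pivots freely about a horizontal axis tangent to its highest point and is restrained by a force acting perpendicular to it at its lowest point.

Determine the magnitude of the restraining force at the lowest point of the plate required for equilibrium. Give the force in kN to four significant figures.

γ = ρg = 1142 × 9.81 / 1000 = 11.20302 kN/m³.
The centroid is at the centre, 1.17 m below the top of the plate, so the centroid depth is h_c = 0.569 + 1.17 = 1.739 m.
A = π(1.17)² = 4.30053 m².
Resultant F = γ·h_c·A = 11.20302 × 1.739 × 4.30053 = 83.7831 kN.
I_c = πr⁴/4 = π × 1.17⁴/4 = 1.47175 m⁴.
Centre of pressure: y_p = y_c + I_c/(y_c·A) = 1.739 + 1.47175/(1.739 × 4.30053) = 1.739 + 0.196794 = 1.93579 m along the plane.
The resultant acts 1.17 + 0.196794 = 1.36679 m (along the plate) below the hinge at the top edge, so the moment about the hinge is M = F × 1.36679 = 83.7831 × 1.36679 = 114.514 kN·m.
A normal force at the bottom, 2.34 m from the hinge, must supply this moment: P = 114.514/2.34 = 48.9376 kN.

P ≈ 48.94 kN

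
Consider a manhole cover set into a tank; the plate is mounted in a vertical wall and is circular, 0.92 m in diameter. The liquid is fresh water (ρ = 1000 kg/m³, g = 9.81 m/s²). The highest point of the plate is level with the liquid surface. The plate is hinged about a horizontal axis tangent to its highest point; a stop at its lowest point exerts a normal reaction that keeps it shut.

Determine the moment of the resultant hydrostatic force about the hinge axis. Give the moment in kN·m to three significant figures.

M ≈ 1.72 kN·m

γ = ρg = 1000 × 9.81 = 9810 N/m³ = 9.81 kN/m³.
The centroid is at the centre, 0.46 m below the top of the plate, so the centroid depth is h_c = 0.46 m.
A = π(0.46)² = 0.664761 m².
Resultant F = γ·h_c·A = 9.81 × 0.46 × 0.664761 = 2.9998 kN.
I_c = πr⁴/4 = π × 0.46⁴/4 = 0.0351659 m⁴.
Centre of pressure: y_p = y_c + I_c/(y_c·A) = 0.46 + 0.0351659/(0.46 × 0.664761) = 0.46 + 0.115 = 0.575 m along the plane.
The resultant acts 0.46 + 0.115 = 0.575 m (along the plate) below the hinge at the top edge, so the moment about the hinge is M = F × 0.575 = 2.9998 × 0.575 = 1.72488 kN·m.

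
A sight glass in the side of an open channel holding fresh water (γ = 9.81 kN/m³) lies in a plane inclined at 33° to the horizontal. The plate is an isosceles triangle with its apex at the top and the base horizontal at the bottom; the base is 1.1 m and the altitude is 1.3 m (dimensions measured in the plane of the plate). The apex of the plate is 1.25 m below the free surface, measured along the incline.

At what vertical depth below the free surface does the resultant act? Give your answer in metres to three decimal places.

γ = 9.81 kN/m³.
Let θ = 33° be the plate's angle to the horizontal; measure y along the incline from where the plane meets the free surface. Vertical depth h = y·sinθ with sinθ = 0.544639.
With the apex up, the centroid sits 2h/3 = 2 × 1.3/3 = 0.866667 m below the apex, so y_c = 1.25 + 0.866667 = 2.11667 m and h_c = 2.11667 × 0.544639 = 1.15282 m.
A = ½ × 1.1 × 1.3 = 0.715 m².
Resultant F = γ·h_c·A = 9.81 × 1.15282 × 0.715 = 8.08605 kN.
I_c = b·h³/36 = 1.1 × 1.3³/36 = 0.0671306 m⁴.
Centre of pressure: y_p = y_c + I_c/(y_c·A) = 2.11667 + 0.0671306/(2.11667 × 0.715) = 2.11667 + 0.0443569 = 2.16103 m along the plane.
Vertically, h_p = y_p·sinθ = 2.16103 × 0.544639 = 1.17698 m.

h_p = 1.177 m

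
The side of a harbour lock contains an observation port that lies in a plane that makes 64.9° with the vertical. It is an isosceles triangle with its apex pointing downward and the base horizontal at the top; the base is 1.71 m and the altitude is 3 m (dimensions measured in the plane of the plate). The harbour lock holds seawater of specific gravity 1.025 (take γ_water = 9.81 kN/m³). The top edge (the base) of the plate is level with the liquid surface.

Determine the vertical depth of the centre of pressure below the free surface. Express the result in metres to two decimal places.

γ = 1.025 × 9.81 = 10.05525 kN/m³.
The plate makes 64.9° with the vertical, i.e. θ = 90° − 64.9° = 25.1° to the horizontal. Measuring y along the incline from the free-surface line, vertical depth h = y·sinθ with sinθ = 0.424199.
With the apex down, the centroid sits h/3 = 3/3 = 1 m below the base (the top edge), so y_c = 1 m and h_c = 1 × 0.424199 = 0.424199 m.
A = ½ × 1.71 × 3 = 2.565 m².
Resultant F = γ·h_c·A = 10.05525 × 0.424199 × 2.565 = 10.9408 kN.
I_c = b·h³/36 = 1.71 × 3³/36 = 1.2825 m⁴.
Centre of pressure: y_p = y_c + I_c/(y_c·A) = 1 + 1.2825/(1 × 2.565) = 1 + 0.5 = 1.5 m along the plane.
Vertically, h_p = y_p·sinθ = 1.5 × 0.424199 = 0.636298 m.

h_p = 0.64 m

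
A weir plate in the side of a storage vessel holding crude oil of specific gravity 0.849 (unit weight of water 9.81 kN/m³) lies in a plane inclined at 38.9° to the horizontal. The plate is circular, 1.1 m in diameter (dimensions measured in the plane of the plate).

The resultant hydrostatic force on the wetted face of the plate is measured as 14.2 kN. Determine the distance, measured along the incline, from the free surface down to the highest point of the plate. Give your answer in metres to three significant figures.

γ = 0.849 × 9.81 = 8.32869 kN/m³.
A = π(0.55)² = 0.950332 m².
From F = γ·h_c·A, the centroid depth is h_c = 14.2/(8.32869 × 0.950332) = 1.79406 m.
Let θ = 38.9° be the plate's angle to the horizontal; measure y along the incline from where the plane meets the free surface. Vertical depth h = y·sinθ with sinθ = 0.627963.
Along the incline, y_c = h_c/sinθ = 1.79406/0.627963 = 2.85695 m.
The centroid is at the centre, 0.55 m below the top of the plate, so the highest point sits at y_top = 2.85695 − 0.55 = 2.30695 m along the incline.

y_top ≈ 2.31 m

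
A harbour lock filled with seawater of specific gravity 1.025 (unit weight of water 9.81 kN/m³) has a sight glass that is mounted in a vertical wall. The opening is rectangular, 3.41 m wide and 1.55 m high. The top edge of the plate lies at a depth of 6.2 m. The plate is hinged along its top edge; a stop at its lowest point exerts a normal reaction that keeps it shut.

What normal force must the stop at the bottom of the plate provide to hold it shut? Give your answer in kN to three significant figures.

P ≈ 192 kN

γ = 1.025 × 9.81 = 10.05525 kN/m³.
The centroid lies 1.55/2 = 0.775 m below the top edge, so the centroid depth is h_c = 6.2 + 0.775 = 6.975 m.
A = 3.41 × 1.55 = 5.2855 m².
Resultant F = γ·h_c·A = 10.05525 × 6.975 × 5.2855 = 370.7 kN.
I_c = b·h³/12 = 3.41 × 1.55³/12 = 1.0582 m⁴.
Centre of pressure: y_p = y_c + I_c/(y_c·A) = 6.975 + 1.0582/(6.975 × 5.2855) = 6.975 + 0.0287037 = 7.0037 m along the plane.
The resultant acts 0.775 + 0.0287037 = 0.803704 m (along the plate) below the hinge at the top edge, so the moment about the hinge is M = F × 0.803704 = 370.7 × 0.803704 = 297.933 kN·m.
A normal force at the bottom, 1.55 m from the hinge, must supply this moment: P = 297.933/1.55 = 192.215 kN.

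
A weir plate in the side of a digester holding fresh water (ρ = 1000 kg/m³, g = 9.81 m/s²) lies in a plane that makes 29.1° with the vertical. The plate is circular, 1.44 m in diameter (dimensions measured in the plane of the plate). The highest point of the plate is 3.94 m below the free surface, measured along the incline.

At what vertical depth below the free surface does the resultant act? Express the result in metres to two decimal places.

h_p = 4.10 m

γ = ρg = 1000 × 9.81 = 9810 N/m³ = 9.81 kN/m³.
The plate makes 29.1° with the vertical, i.e. θ = 90° − 29.1° = 60.9° to the horizontal. Measuring y along the incline from the free-surface line, vertical depth h = y·sinθ with sinθ = 0.873772.
The centroid is at the centre, 0.72 m below the top of the plate, so y_c = 3.94 + 0.72 = 4.66 m and h_c = 4.66 × 0.873772 = 4.07178 m.
A = π(0.72)² = 1.6286 m².
Resultant F = γ·h_c·A = 9.81 × 4.07178 × 1.6286 = 65.0531 kN.
I_c = πr⁴/4 = π × 0.72⁴/4 = 0.211067 m⁴.
Centre of pressure: y_p = y_c + I_c/(y_c·A) = 4.66 + 0.211067/(4.66 × 1.6286) = 4.66 + 0.0278112 = 4.68781 m along the plane.
Vertically, h_p = y_p·sinθ = 4.68781 × 0.873772 = 4.09608 m.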